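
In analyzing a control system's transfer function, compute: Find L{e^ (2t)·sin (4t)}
First shifting: L{e^(at)f(t)} = F(s-a)
L{sin(4t)} = 4/(s²+16)
Shift: 4/((s-2)²+16)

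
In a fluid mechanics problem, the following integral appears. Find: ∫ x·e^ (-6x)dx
Integration by parts: u = x, dv = e^(-6x) dx
du = dx, v = e^(-6x)/(-6)
= x·e^(-6x)/(-6) - ∫ e^(-6x)/(-6) dx
= x·e^(-6x)/(-6) - e^(-6x)/36+C

Answer: e^(-6x)(x/(-6)-1/36)+C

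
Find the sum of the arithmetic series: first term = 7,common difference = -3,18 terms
Last term: a_n=7 + (18 - 1)·-3=-44
Sum=n(a_1 + a_n)/2=18(7 + (-44))/2=-333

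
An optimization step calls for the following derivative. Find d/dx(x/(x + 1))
Quotient rule: (f/g)' = (f'g - fg')/g²
f = x, f' = 1
g = x + 1, g' = 1

Answer: (1·(x + 1) - x)/(x + 1)²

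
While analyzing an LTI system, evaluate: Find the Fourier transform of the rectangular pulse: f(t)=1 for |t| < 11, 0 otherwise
F(omega)=integral from -11 to 11 of e^(-j*omega*t) dt
=2*sin(11*omega)/omega=22*sinc(11*omega/pi)

Answer: 2*sin(11*omega)/omega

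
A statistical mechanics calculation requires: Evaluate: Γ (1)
Γ(n)=(n-1)! for positive integers
Γ(1)=0!=1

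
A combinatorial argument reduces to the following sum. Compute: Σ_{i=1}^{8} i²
Using formula: Σ i^2 = n(n+1)(2n+1)/6 = 8·9·17/6 = 204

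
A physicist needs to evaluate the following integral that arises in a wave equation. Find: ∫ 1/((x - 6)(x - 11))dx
Partial fractions: 1/((x-6)(x-11)) = A/(x-6)+B/(x-11)
A = -1/5, B = 1/5
∫ [-1/5· 1/(x-6)+1/5· 1/(x-11)] dx
= (1/5)[ln|x-11| - ln|x-6|]+C

Answer: (1/5)·ln|(x-11)/(x-6)|+C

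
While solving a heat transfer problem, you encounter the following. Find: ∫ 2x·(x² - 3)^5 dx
Let u = x² - 3, du = 2x dx
∫ u^5 du = u^6/6 + C

Answer: (x² - 3)^6/6 + C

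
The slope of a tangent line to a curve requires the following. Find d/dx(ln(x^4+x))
Chain rule: d/dx[ln(u)]=u'/u where u=x^4 + x
u'=4x^3 + 1

Answer: (4x^3 + 1)/(x^4 + x)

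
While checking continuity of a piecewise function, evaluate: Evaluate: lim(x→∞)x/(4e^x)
Apply L'Hôpital 1 times (∞/∞ each time):
Eventually get 1!/(4e^x) → 0

Answer: 0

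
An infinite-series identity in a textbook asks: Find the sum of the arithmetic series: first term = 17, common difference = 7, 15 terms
Last term: a_n = 17 + (15 - 1)·7 = 115
Sum = n(a_1 + a_n)/2 = 15(17 + 115)/2 = 990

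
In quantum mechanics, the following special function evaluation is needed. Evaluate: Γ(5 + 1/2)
Γ(n+1/2)=(2n)!√π/(4^n·n!)
=3628800√π/(1024·120)=(945/32)·√π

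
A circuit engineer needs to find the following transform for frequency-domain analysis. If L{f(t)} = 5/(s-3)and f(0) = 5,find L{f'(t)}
L{f'(t)}=s·F(s) - f(0)=5s/(s-3)-5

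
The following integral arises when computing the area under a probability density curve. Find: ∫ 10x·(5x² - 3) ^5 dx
Let u = 5x² - 3, du = 10x dx
∫ u^5 du = u^6/6+C

Answer: (5x² - 3)^6/6+C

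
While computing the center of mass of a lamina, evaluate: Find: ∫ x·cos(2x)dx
By parts: u=x, dv=cos(2x) dx
du=dx, v=sin(2x)/2
=x·sin(2x)/2+cos(2x)/2²+C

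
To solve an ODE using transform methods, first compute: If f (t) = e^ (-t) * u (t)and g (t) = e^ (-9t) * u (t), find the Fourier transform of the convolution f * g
By the convolution theorem: F{f*g} = F(omega)*G(omega)
F(omega) = 1/(1 + j*omega), G(omega) = 1/(9 + j*omega)
F{f*g} = 1/((1 + j*omega)(9 + j*omega))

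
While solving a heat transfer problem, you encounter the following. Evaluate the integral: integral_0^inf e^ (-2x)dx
integral_0^inf e^(-2x) dx=[-1/2 * e^(-2x)]_0^inf
=0 - (-1/2)=1/2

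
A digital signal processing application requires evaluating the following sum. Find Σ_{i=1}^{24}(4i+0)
=4·Σ i+0·24=4·300+0=1200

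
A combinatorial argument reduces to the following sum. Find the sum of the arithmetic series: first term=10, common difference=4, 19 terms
Last term: a_n = 10+(19-1)·4 = 82
Sum = n(a_1+a_n)/2 = 19(10+82)/2 = 874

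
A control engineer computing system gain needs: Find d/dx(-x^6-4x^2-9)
Power rule: d/dx(ax^n) = n·a·x^(n-1)
Term by term: -6·x^5-8·x

Answer: -6x^5-8x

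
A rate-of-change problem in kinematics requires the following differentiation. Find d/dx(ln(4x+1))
Chain rule: d/dx[ln(u)] = u'/u where u = 4x+1
u' = 4

Answer: (4)/(4x+1)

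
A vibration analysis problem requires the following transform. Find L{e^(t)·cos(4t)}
First shifting: L{e^(at)f(t)}=F(s-a)
L{cos(4t)}=s/(s² + 16)
Shift: (s-1)/((s-1)² + 16)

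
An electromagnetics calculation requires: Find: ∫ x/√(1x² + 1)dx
Let u=x²+1, du=2x dx
∫ (1/2)·u^(-1/2) du=√u+C

Answer: √(x²+1)+C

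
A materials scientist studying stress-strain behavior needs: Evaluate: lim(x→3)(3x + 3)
Polynomial is continuous, so substitute x = 3:
3·3 + 3 = 12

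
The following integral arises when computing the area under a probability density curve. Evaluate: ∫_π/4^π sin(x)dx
Antiderivative: -cos(x)
Evaluate at bounds: [-cos(1·π)/1] - [-cos(1·π/4)/1]
=(-(-1) + (√2/2))/1=1 + √2/2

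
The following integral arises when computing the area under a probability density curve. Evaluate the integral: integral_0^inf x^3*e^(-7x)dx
This is a Gamma integral. Substitute u=7x (du=7 dx):
integral_0^inf x^3*e^(-7x) dx=(1/7^4) integral_0^inf u^3*e^(-u) du
=Gamma(4)/7^4=3!/7^4=6/2401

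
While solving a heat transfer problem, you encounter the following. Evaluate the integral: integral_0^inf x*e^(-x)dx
This is a Gamma integral. Substitute u = 1x:
integral_0^inf x*e^(-x) dx = (1/1^2) integral_0^inf u^1*e^(-u) du
= Gamma(2)/1^2 = 1!/1^2 = 1/1

Answer: 1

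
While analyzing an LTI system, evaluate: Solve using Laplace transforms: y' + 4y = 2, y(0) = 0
Take L of both sides: sY(s) - 0 + 4Y(s) = 2/s
Y(s)(s + 4) = 2/s + 0
Y(s) = 2/(s(s + 4)) + 0/(s + 4)
Partial fractions: 2/(s(s + 4)) = (1/2)/s - (1/2)/(s + 4)
So Y(s) = (1/2)/s - (1/2)/(s + 4)
Inverse transform (L^(-1){1/s} = 1, L^(-1){1/(s + 4)} = e^(-4t)):

Answer: y(t) = 1/2 - (1/2)·e^(-4t)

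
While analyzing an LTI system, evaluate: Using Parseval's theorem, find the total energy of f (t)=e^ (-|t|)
Parseval's theorem: E = integral |f(t)|^2 dt = (1/2pi) integral |F(omega)|^2 domega
E = integral_{-inf}^{inf} e^(-2|t|) dt = 2*integral_0^inf e^(-2t) dt = 2/(2*1) = 1/1

Answer: 1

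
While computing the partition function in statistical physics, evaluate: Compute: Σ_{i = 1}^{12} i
Using formula: Σ i^1 = n(n + 1)/2 = 12·13/2 = 78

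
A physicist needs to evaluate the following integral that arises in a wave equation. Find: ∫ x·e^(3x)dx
Integration by parts: u = x, dv = e^(3x) dx
du = dx, v = e^(3x)/3
= x·e^(3x)/3 - ∫ e^(3x)/3 dx
= x·e^(3x)/3 - e^(3x)/9+C

Answer: e^(3x)(x/3-1/9)+C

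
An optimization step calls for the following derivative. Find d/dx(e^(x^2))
Chain rule: d/dx[e^u]=e^u · u' where u=x^2
u'=2x

Answer: 2x·e^(x^2)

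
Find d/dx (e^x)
Chain rule: d/dx[e^u]=e^u · u' where u=x
u'=1

Answer: 1·e^x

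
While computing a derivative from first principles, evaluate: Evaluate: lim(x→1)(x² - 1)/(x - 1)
Factor: (x² - 1) = (x-1)(x+1)
Cancel (x-1): lim(x→1) (x+1) = 2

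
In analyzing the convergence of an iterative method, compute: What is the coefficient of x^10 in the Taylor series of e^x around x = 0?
Taylor series of e^x=Σ x^n/n!
Coefficient of x^10=1/10!=1/3628800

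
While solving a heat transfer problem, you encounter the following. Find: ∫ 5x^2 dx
Using power rule: ∫ 5x^2 dx = 5/3 x^3 + C = (5/3)x^3 + C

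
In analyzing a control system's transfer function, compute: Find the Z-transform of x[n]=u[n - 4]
Using the time-shift property: Z{u[n-4]} = z^(-4) * z/(z-1)
= z^(-3)/(z-1)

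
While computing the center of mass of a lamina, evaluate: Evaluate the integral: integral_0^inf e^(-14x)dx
integral_0^inf e^(-14x) dx = [-1/14 * e^(-14x)]_0^inf
= 0 - (-1/14) = 1/14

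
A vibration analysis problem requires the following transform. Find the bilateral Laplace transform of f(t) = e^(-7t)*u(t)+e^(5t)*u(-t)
For e^(-7t)*u(t): L = 1/(s + 7), Re(s) > -7
For e^(5t)*u(-t): L = -1/(s-5), Re(s) < 5
Combined: F(s) = 1/(s + 7) - 1/(s-5), -7 < Re(s) < 5

Answer: 1/(s + 7) - 1/(s-5), ROC: -7 < Re(s) < 5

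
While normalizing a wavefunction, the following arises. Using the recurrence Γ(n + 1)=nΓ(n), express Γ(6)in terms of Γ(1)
Γ(6) = 5Γ(5) = 5·4Γ(4) = ... = 5!·Γ(1) = 120·Γ(1)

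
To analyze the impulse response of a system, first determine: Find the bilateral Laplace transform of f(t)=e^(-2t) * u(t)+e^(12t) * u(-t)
For e^(-2t)*u(t): L=1/(s+2), Re(s) > -2
For e^(12t)*u(-t): L=-1/(s-12), Re(s) < 12
Combined: F(s)=1/(s+2)-1/(s-12), -2 < Re(s) < 12

Answer: 1/(s+2)-1/(s-12), ROC: -2 < Re(s) < 12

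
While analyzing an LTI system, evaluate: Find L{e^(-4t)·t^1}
First shifting: L{e^(at)f(t)}=F(s-a)
L{t^1}=1/s^2
Shift s → s + 4: 1/(s + 4)^2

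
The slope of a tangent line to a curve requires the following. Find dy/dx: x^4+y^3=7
Differentiate: 4x^3 + 3y^2·(dy/dx) = 0
dy/dx = -4x^3/(3y^2)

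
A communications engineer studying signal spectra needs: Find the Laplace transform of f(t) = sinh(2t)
L{sinh(at)}=a/(s²-a²)
L{sinh(2t)}=2/(s²-4)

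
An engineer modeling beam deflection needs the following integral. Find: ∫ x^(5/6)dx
Power rule: ∫ x^(5/6) dx = x^(11/6)/(11/6) + C

Answer: (6/11)·x^(11/6) + C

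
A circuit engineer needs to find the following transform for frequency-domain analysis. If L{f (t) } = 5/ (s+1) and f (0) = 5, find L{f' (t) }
L{f'(t)} = s·F(s) - f(0) = 5s/(s+1)-5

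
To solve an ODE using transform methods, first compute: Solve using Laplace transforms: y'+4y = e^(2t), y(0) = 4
Take L: sY - 4+4Y = 1/(s-2)
Y(s+4) = 1/(s-2)+4
Y = 1/((s-2)(s+4))+4/(s+4)
Partial fractions: 1/((s-2)(s+4)) = (1/6)/(s-2) - (1/6)/(s+4)
So Y = (1/6)/(s-2)+(23/6)/(s+4)
Inverse Laplace transform (L^(-1){1/(s-2)} = e^(2t), L^(-1){1/(s+4)} = e^(-4t)):

Answer: y(t) = (1/6)·e^(2t)+(23/6)·e^(-4t)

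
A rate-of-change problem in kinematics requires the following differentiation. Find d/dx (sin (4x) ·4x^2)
Product rule: (fg)' = f'g + fg'
f = sin(4x), f' = 4·cos(4x)
g = 4x^2, g' = 8x

Answer: 16·cos(4x)·x^2 + 8·sin(4x)·x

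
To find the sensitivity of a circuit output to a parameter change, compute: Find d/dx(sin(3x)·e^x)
Product rule: (fg)'=f'g + fg'
f=sin(3x), f'=3·cos(3x)
g=e^x, g'=e^x

Answer: 3·cos(3x)·e^x + sin(3x)·e^x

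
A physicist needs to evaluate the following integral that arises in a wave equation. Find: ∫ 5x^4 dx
Using power rule: ∫ 5x^4 dx = 5/5 x^5+C = x^5+C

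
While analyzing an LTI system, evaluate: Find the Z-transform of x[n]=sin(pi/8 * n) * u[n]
Z{sin(w0 * n) * u[n]} = z * sin(w0)/(z^2-2z * cos(w0)+1)
With w0 = pi/8: X(z) = z * sin(pi/8)/(z^2-2z * cos(pi/8)+1)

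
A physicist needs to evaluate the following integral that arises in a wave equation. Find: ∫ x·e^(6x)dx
Integration by parts: u=x, dv=e^(6x) dx
du=dx, v=e^(6x)/6
=x·e^(6x)/6 - ∫ e^(6x)/6 dx
=x·e^(6x)/6 - e^(6x)/36 + C

Answer: e^(6x)(x/6 - 1/36) + C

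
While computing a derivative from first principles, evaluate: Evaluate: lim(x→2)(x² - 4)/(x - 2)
Factor: (x² - 4) = (x-2)(x+2)
Cancel (x-2): lim(x→2) (x+2) = 4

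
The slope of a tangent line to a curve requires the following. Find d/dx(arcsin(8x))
d/dx[arcsin(u)]=u'/√(1-u²), u=8x, u'=8

Answer: 8/√(1 - 64x²)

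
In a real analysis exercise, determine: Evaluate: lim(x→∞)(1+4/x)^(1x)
Rewrite as [(1 + 4/x)^x]^1.
lim(1 + 4/x)^x = e^4, so limit = (e^4)^1 = e^4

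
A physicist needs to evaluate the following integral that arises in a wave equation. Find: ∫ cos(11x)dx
Using substitution u = 11x: ∫ cos(u) du/11 = sin(u)/11 + C

Answer: (1/11)sin(11x) + C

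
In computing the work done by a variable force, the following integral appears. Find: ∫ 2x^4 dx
Using power rule: ∫ 2x^4 dx = 2/5 x^5+C = (2/5)x^5+C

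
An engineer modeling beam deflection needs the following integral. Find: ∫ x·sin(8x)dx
By parts: u=x, dv=sin(8x) dx
du=dx, v=-cos(8x)/8
=-x·cos(8x)/8 + sin(8x)/8² + C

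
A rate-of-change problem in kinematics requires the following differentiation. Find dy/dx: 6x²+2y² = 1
Differentiate: 12x + 4y·(dy/dx) = 0
dy/dx = -12x/(4y) = -3·(x/y)

Answer: dy/dx = -3·(x/y)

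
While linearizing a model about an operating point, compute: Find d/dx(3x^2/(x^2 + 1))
Quotient rule: (f/g)' = (f'g - fg')/g²
f = 3x^2, f' = 6x
g = x^2 + 1, g' = 2x

Answer: (6x·(x^2 + 1) - 6x^3)/(x^2 + 1)²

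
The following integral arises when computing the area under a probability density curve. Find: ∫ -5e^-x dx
Since d/dx[e^-x]=- e^-x, we get 5e^-x+C

Answer: 5e^-x+C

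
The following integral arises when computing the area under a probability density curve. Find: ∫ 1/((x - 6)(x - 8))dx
Partial fractions: 1/((x-6)(x-8)) = A/(x-6) + B/(x-8)
A = -1/2, B = 1/2
∫ [-1/2· 1/(x-6) + 1/2· 1/(x-8)] dx
= (1/2)[ln|x-8| - ln|x-6|] + C

Answer: (1/2)·ln|(x-8)/(x-6)| + C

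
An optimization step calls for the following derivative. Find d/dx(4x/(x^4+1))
Quotient rule: (f/g)'=(f'g - fg')/g²
f=4x, f'=4
g=x^4+1, g'=4x^3

Answer: (4·(x^4+1)-16x^4)/(x^4+1)²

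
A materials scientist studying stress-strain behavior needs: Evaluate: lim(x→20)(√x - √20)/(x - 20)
Multiply by conjugate (√x + √20)/(√x + √20):
=(x - 20)/((x - 20)(√x + √20))=1/(√x + √20)
As x → 20: 1/(2√20)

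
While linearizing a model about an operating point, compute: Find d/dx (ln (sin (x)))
Chain rule: d/dx[ln(u)] = u'/u where u = sin(x)
u' = cos(x)

Answer: (cos(x))/(sin(x))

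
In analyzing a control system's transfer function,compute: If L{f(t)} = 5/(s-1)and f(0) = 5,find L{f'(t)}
L{f'(t)} = s·F(s) - f(0) = 5s/(s-1) - 5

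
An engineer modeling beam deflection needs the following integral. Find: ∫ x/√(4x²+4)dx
Let u = 4x² + 4, du = 8x dx
∫ (1/8)·u^(-1/2) du = √u/4 + C

Answer: √(4x² + 4)/4 + C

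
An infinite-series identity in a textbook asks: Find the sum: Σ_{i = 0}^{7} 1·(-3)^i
Geometric series: S = a(1 - r^n)/(1 - r)
a = 1, r = -3, n = 8
S = 1(1-6561)/4 = -1640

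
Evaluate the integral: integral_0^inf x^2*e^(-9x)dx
This is a Gamma integral. Substitute u = 9x (du = 9 dx):
integral_0^inf x^2 * e^(-9x) dx = (1/9^3) integral_0^inf u^2 * e^(-u) du
= Gamma(3)/9^3 = 2!/9^3 = 2/729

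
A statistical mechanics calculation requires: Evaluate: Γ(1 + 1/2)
Γ(n+1/2)=(2n)!√π/(4^n·n!)
=2√π/(4·1)=(1/2)·√π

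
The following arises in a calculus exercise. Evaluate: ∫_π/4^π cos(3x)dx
Antiderivative: sin(3x)/3
Evaluate at bounds: [sin(3·π)/3] - [sin(3·π/4)/3]
=((0) - (√2/2))/3=-√2/6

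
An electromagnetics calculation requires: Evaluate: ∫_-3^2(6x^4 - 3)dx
Step 1: Find antiderivative F(x) = (6/5)x^5-3x
Step 2: F(2) - F(-3) = 162/5 - (-1413/5) = 315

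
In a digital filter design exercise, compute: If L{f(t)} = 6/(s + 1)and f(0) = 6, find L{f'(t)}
L{f'(t)}=s·F(s) - f(0)=6s/(s + 1) - 6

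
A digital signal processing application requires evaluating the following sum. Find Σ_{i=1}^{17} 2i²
=2·n(n+1)(2n+1)/6=2·17·18·35/6=3570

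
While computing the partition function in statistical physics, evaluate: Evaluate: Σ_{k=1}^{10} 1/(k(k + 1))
Partial fractions: 1/(k(k + 1))=1/k - 1/(k + 1)
Telescoping sum: 1(1 - 1/11)=1·10/11

Answer: 10/11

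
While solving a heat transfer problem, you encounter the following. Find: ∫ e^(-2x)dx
Since d/dx[e^(-2x)]=-2e^(-2x), we get -1/2 e^(-2x) + C

Answer: (-1/2)e^(-2x) + C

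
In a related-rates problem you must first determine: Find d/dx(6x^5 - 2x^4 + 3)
Power rule: d/dx(ax^n) = n·a·x^(n-1)
Term by term: 30·x^4-8·x^3

Answer: 30x^4-8x^3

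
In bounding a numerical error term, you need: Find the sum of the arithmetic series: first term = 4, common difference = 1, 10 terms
Last term: a_n = 4+(10-1)·1 = 13
Sum = n(a_1+a_n)/2 = 10(4+13)/2 = 85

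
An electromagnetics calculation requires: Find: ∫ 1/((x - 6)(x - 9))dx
Partial fractions: 1/((x-6)(x-9)) = A/(x-6) + B/(x-9)
A = -1/3, B = 1/3
∫ [-1/3· 1/(x-6) + 1/3· 1/(x-9)] dx
= (1/3)[ln|x-9| - ln|x-6|] + C

Answer: (1/3)·ln|(x-9)/(x-6)| + C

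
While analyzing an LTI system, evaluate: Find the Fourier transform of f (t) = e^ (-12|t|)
Using the standard pair: F{e^(-a|t|)} = 2a/(a^2+omega^2)
With a = 12: F(omega) = 24/(144+omega^2)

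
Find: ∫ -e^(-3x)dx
Since d/dx[e^(-3x)] = -3e^(-3x), we get 1/3 e^(-3x)+C

Answer: (1/3)e^(-3x)+C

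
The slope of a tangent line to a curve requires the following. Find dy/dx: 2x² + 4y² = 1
Differentiate: 4x+8y·(dy/dx) = 0
dy/dx = -4x/(8y) = -(1/2)·(x/y)

Answer: dy/dx = -(1/2)·(x/y)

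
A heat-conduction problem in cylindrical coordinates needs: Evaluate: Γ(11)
Γ(n) = (n-1)! for positive integers
Γ(11) = 10! = 3628800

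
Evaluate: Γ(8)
Γ(n)=(n-1)! for positive integers
Γ(8)=7!=5040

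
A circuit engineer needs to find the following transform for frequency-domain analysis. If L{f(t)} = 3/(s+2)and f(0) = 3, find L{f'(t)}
L{f'(t)}=s·F(s) - f(0)=3s/(s+2)-3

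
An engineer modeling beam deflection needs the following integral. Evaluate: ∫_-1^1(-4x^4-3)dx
Step 1: Find antiderivative F(x) = (-4/5)x^5-3x
Step 2: F(1) - F(-1) = -19/5 - (19/5) = -38/5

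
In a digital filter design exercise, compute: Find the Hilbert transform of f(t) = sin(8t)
The Hilbert transform shifts each frequency component by -pi/2.
H{sin(wt)}=-cos(wt)
With w=8: H{sin(8t)}=-cos(8t)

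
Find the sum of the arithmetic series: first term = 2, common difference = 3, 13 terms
Last term: a_n = 2 + (13 - 1)·3 = 38
Sum = n(a_1 + a_n)/2 = 13(2 + 38)/2 = 260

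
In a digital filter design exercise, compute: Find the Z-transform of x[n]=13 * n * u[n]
Z{n * u[n]} = z/(z-1)^2
By linearity: Z{13 * n * u[n]} = 13z/(z-1)^2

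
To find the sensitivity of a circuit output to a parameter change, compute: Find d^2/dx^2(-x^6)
Apply power rule 2 times:
d^1: -6x^5
d^2: -30x^4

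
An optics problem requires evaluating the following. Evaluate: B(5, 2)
B(x,y)=Γ(x)Γ(y)/Γ(x + y)=(x-1)!(y-1)!/(x + y-1)!
B(5,2)=4!·1!/6!=1/30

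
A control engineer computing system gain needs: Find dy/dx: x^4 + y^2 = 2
Differentiate: 4x^3 + 2y·(dy/dx) = 0
dy/dx = -4x^3/(2y)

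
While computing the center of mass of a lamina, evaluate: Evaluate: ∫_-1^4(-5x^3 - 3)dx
Step 1: Find antiderivative F(x)=(-5/4)x^4 - 3x
Step 2: F(4) - F(-1)=-332 - (7/4)=-1335/4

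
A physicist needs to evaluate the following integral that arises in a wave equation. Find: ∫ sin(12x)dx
Using substitution u = 12x: ∫ sin(u) du/12 = -cos(u)/12+C

Answer: (-1/12)cos(12x)+C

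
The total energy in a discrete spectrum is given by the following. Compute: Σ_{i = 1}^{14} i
Using formula: Σ i^1=n(n+1)/2=14·15/2=105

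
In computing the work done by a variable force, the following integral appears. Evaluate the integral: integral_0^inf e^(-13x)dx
integral_0^inf e^(-13x) dx=[-1/13 * e^(-13x)]_0^inf
=0 - (-1/13)=1/13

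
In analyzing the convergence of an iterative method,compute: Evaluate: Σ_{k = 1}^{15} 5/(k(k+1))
Partial fractions: 5/(k(k + 1))=5/k - 5/(k + 1)
Telescoping sum: 5(1 - 1/16)=5·15/16

Answer: 75/16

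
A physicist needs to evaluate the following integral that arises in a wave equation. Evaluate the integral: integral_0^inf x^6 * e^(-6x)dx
This is a Gamma integral. Substitute u=6x (du=6 dx):
integral_0^inf x^6 * e^(-6x) dx=(1/6^7) integral_0^inf u^6 * e^(-u) du
=Gamma(7)/6^7=6!/6^7=720/279936

Answer: 5/1944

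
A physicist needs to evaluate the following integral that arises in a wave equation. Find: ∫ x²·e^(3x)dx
Integration by parts twice:
First: u = x², dv = e^(3x) dx => x²e^(3x)/3 - (2/3)∫ xe^(3x) dx
Second (∫ xe^(3x) dx): xe^(3x)/3 - e^(3x)/9
Combining: e^(3x)(x²/3-2x/9+2/27)+C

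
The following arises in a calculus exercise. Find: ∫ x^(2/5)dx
Power rule: ∫ x^(2/5) dx=x^(7/5)/(7/5) + C

Answer: (5/7)·x^(7/5) + C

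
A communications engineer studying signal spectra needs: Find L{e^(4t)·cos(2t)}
First shifting: L{e^(at)f(t)} = F(s-a)
L{cos(2t)} = s/(s² + 4)
Shift: (s-4)/((s-4)² + 4)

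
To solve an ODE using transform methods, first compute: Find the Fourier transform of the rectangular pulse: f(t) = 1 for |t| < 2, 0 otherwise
F(omega)=integral from -2 to 2 of e^(-j * omega * t) dt
=2 * sin(2 * omega)/omega=4 * sinc(2 * omega/pi)

Answer: 2 * sin(2 * omega)/omega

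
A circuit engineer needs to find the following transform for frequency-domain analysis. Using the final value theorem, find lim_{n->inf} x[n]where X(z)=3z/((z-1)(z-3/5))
Final value theorem: lim x[n] = lim_{z->1} (z-1) * X(z)
(z-1) * X(z) = 3z/(z-3/5)
As z->1: 3/(1 - 3/5) = 3/(2/5) = 15/2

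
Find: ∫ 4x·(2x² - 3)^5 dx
Let u=2x² - 3, du=4x dx
∫ u^5 du=u^6/6+C

Answer: (2x² - 3)^6/6+C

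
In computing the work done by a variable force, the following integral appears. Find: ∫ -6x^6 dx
Using power rule: ∫ -6x^6 dx=-6/7 x^7+C=(-6/7)x^7+C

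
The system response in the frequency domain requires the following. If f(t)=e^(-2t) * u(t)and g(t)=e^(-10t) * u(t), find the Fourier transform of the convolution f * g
By the convolution theorem: F{f * g} = F(omega) * G(omega)
F(omega) = 1/(2 + j * omega), G(omega) = 1/(10 + j * omega)
F{f * g} = 1/((2 + j * omega)(10 + j * omega))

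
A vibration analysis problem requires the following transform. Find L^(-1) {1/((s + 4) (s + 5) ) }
Partial fractions: 1/((s+4)(s+5))=A/(s+4)+B/(s+5)
Cover-up: A=1/(s+5)|_{s=-4}=1; B=1/(s+4)|_{s=-5}=-1
L^(-1)=e^(-4t) - e^(-5t)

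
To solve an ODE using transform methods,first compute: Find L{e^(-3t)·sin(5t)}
First shifting: L{e^(at)f(t)}=F(s-a)
L{sin(5t)}=5/(s² + 25)
Shift: 5/((s + 3)² + 25)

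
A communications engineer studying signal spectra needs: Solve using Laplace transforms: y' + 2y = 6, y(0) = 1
Take L of both sides: sY(s) - 1 + 2Y(s) = 6/s
Y(s)(s + 2) = 6/s + 1
Y(s) = 6/(s(s + 2)) + 1/(s + 2)
Partial fractions: 6/(s(s + 2)) = 3/s - 3/(s + 2)
So Y(s) = 3/s - 2/(s + 2)
Inverse transform (L^(-1){1/s} = 1, L^(-1){1/(s + 2)} = e^(-2t)):

Answer: y(t) = 3 - 2·e^(-2t)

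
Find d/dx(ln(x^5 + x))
Chain rule: d/dx[ln(u)]=u'/u where u=x^5+x
u'=5x^4+1

Answer: (5x^4+1)/(x^5+x)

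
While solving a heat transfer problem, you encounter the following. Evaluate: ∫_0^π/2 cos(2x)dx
Antiderivative: sin(2x)/2
Evaluate at bounds: [sin(2·π/2)/2] - [sin(2·0)/2]
=((0) - (0))/2=0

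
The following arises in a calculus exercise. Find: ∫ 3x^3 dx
Using power rule: ∫ 3x^3 dx=3/4 x^4+C=(3/4)x^4+C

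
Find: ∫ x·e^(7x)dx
Integration by parts: u = x, dv = e^(7x) dx
du = dx, v = e^(7x)/7
= x·e^(7x)/7 - ∫ e^(7x)/7 dx
= x·e^(7x)/7 - e^(7x)/49 + C

Answer: e^(7x)(x/7 - 1/49) + C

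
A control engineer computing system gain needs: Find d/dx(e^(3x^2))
Chain rule: d/dx[e^u]=e^u · u' where u=3x^2
u'=6x

Answer: 6x·e^(3x^2)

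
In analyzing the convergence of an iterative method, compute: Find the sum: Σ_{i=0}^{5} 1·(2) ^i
Geometric series: S = a(1 - r^n)/(1 - r)
a = 1, r = 2, n = 6
S = 1(1-64)/-1 = 63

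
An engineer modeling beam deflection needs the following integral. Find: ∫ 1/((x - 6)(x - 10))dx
Partial fractions: 1/((x-6)(x-10)) = A/(x-6) + B/(x-10)
A = -1/4, B = 1/4
∫ [-1/4· 1/(x-6) + 1/4· 1/(x-10)] dx
= (1/4)[ln|x-10| - ln|x-6|] + C

Answer: (1/4)·ln|(x-10)/(x-6)| + C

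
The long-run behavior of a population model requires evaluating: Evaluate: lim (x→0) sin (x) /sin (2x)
sin(u) ≈ u for small u:
sin(x)/sin(2x) ≈ x/(2x) = 1/2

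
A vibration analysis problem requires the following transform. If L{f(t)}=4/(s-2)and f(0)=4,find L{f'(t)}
L{f'(t)}=s·F(s) - f(0)=4s/(s-2) - 4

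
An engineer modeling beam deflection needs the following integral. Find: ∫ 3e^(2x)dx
Since d/dx[e^(2x)] = 2e^(2x), we get 3/2 e^(2x)+C

Answer: (3/2)e^(2x)+C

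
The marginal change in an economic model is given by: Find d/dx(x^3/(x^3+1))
Quotient rule: (f/g)' = (f'g - fg')/g²
f = x^3, f' = 3x^2
g = x^3+1, g' = 3x^2

Answer: (3x^2·(x^3+1)-3x^5)/(x^3+1)²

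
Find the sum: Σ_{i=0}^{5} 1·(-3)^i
Geometric series: S = a(1 - r^n)/(1 - r)
a = 1, r = -3, n = 6
S = 1(1-729)/4 = -182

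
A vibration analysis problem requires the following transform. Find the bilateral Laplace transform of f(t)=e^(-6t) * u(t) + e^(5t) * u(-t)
For e^(-6t)*u(t): L = 1/(s+6), Re(s) > -6
For e^(5t)*u(-t): L = -1/(s-5), Re(s) < 5
Combined: F(s) = 1/(s+6)-1/(s-5), -6 < Re(s) < 5

Answer: 1/(s+6)-1/(s-5), ROC: -6 < Re(s) < 5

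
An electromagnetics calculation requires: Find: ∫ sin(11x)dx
Using substitution u = 11x: ∫ sin(u) du/11 = -cos(u)/11+C

Answer: (-1/11)cos(11x)+C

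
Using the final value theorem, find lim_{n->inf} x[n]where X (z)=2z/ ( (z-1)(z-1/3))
Final value theorem: lim x[n] = lim_{z->1} (z-1) * X(z)
(z-1) * X(z) = 2z/(z-1/3)
As z->1: 2/(1-1/3) = 2/(2/3) = 3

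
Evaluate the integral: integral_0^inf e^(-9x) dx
integral_0^inf e^(-9x) dx = [-1/9 * e^(-9x)]_0^inf
= 0 - (-1/9) = 1/9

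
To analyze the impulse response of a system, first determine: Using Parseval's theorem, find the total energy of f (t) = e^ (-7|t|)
Parseval's theorem: E = integral |f(t)|^2 dt = (1/2pi) integral |F(omega)|^2 domega
E = integral_{-inf}^{inf} e^(-14|t|) dt = 2 * integral_0^inf e^(-14t) dt = 2/(2 * 7) = 1/7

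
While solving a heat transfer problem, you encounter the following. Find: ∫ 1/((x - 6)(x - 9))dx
Partial fractions: 1/((x-6)(x-9))=A/(x-6) + B/(x-9)
A=-1/3, B=1/3
∫ [-1/3· 1/(x-6) + 1/3· 1/(x-9)] dx
=(1/3)[ln|x-9| - ln|x-6|] + C

Answer: (1/3)·ln|(x-9)/(x-6)| + C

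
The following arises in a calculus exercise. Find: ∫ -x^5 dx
Using power rule: ∫ -x^5 dx=-1/6 x^6+C=(-1/6)x^6+C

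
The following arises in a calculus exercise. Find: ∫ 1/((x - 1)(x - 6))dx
Partial fractions: 1/((x-1)(x-6)) = A/(x-1)+B/(x-6)
A = -1/5, B = 1/5
∫ [-1/5· 1/(x-1)+1/5· 1/(x-6)] dx
= (1/5)[ln|x-6| - ln|x-1|]+C

Answer: (1/5)·ln|(x-6)/(x-1)|+C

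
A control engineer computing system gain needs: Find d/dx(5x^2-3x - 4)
Power rule: d/dx(ax^n)=n·a·x^(n-1)
Term by term: 10·x - 3

Answer: 10x - 3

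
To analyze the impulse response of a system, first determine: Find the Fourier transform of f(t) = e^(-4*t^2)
The Fourier transform of a Gaussian e^(-a * t^2) is sqrt(pi/a) * e^(-omega^2/(4a)).
With a=4: F(omega)=sqrt(pi)/2 * e^(-omega^2/16)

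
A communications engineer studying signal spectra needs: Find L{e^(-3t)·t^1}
First shifting: L{e^(at)f(t)} = F(s-a)
L{t^1} = 1/s^2
Shift s → s+3: 1/(s+3)^2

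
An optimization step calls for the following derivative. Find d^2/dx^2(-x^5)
Apply power rule 2 times:
d^1: -5x^4
d^2: -20x^3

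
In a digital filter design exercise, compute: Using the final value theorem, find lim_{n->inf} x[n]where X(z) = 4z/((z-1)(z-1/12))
Final value theorem: lim x[n]=lim_{z->1} (z-1)*X(z)
(z-1)*X(z)=4z/(z-1/12)
As z->1: 4/(1-1/12)=4/(11/12)=48/11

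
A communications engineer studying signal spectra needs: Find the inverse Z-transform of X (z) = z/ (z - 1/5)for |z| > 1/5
Standard pair: z/(z-a) <-> a^n * u[n] for causal signals
With a=1/5: x[n]=(1/5)^n * u[n]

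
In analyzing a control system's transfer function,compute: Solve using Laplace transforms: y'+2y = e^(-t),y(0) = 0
Take L: sY - 0+2Y = 1/(s+1)
Y(s+2) = 1/(s+1)+0
Y = 1/((s+1)(s+2))+0/(s+2)
Partial fractions: 1/((s+1)(s+2)) = 1/(s+1)-1/(s+2)
So Y = 1/(s+1)-1/(s+2)
Inverse Laplace transform (L^(-1){1/(s+1)} = e^(-t), L^(-1){1/(s+2)} = e^(-2t)):

Answer: y(t) = 1·e^(-t) - e^(-2t)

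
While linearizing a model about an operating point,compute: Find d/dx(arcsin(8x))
d/dx[arcsin(u)]=u'/√(1-u²), u=8x, u'=8

Answer: 8/√(1-64x²)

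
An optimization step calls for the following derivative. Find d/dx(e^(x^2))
Chain rule: d/dx[e^u] = e^u · u' where u = x^2
u' = 2x

Answer: 2x·e^(x^2)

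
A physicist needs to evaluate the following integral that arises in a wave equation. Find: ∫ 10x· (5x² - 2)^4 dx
Let u = 5x² - 2, du = 10x dx
∫ u^4 du = u^5/5 + C

Answer: (5x² - 2)^5/5 + C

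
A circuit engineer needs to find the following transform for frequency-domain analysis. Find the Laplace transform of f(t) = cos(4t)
L{cos(wt)} = s/(s² + w²)
L{cos(4t)} = s/(s² + 16)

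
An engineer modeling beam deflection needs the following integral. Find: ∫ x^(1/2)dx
Power rule: ∫ x^(1/2) dx=x^(3/2)/(3/2)+C

Answer: (2/3)·x^(3/2)+C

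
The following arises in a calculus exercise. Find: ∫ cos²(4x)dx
Using identity cos²(u) = (1 + cos(2u))/2:
∫ (1 + cos(8x))/2 dx = x/2 + sin(8x)/16 + C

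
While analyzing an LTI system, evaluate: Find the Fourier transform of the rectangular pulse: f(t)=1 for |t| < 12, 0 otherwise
F(omega) = integral from -12 to 12 of e^(-j * omega * t) dt
= 2 * sin(12 * omega)/omega = 24 * sinc(12 * omega/pi)

Answer: 2 * sin(12 * omega)/omega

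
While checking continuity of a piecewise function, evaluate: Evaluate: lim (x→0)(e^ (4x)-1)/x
L'Hôpital (0/0): lim 4e^(4x)/1=4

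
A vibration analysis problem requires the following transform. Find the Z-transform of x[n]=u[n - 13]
Using the time-shift property: Z{u[n-13]}=z^(-13)*z/(z-1)
=z^(-12)/(z-1)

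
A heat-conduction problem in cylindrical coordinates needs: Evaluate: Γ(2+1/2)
Γ(n+1/2)=(2n)!√π/(4^n·n!)
=24√π/(16·2)=(3/4)·√π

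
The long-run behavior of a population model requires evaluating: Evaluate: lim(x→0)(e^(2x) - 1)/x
L'Hôpital (0/0): lim 2e^(2x)/1=2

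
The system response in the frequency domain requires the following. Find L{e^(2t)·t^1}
First shifting: L{e^(at)f(t)}=F(s-a)
L{t^1}=1/s^2
Shift s → s-2: 1/(s-2)^2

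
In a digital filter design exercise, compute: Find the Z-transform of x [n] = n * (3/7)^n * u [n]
Using the property Z{n*a^n*u[n]}=az/(z-a)^2
With a=3/7: X(z)=(3/7)z/(z - 3/7)^2, |z| > 3/7

Answer: (3/7)z/(z - 3/7)^2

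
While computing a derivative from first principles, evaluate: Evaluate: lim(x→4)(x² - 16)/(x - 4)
Factor: (x² - 16) = (x-4)(x + 4)
Cancel (x-4): lim(x→4) (x + 4) = 8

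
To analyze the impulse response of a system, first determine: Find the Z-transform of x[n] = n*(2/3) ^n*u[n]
Using the property Z{n*a^n*u[n]}=az/(z-a)^2
With a=2/3: X(z)=(2/3)z/(z - 2/3)^2, |z| > 2/3

Answer: (2/3)z/(z - 2/3)^2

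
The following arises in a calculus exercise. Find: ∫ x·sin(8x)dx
By parts: u = x, dv = sin(8x) dx
du = dx, v = -cos(8x)/8
= -x·cos(8x)/8+sin(8x)/8²+C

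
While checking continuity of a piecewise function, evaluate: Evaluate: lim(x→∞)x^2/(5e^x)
Apply L'Hôpital 2 times (∞/∞ each time):
Eventually get 2!/(5e^x) → 0

Answer: 0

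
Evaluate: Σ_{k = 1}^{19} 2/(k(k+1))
Partial fractions: 2/(k(k+1))=2/k - 2/(k+1)
Telescoping sum: 2(1-1/20)=2·19/20

Answer: 19/10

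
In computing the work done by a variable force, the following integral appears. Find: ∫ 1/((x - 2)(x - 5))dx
Partial fractions: 1/((x-2)(x-5)) = A/(x-2) + B/(x-5)
A = -1/3, B = 1/3
∫ [-1/3· 1/(x-2) + 1/3· 1/(x-5)] dx
= (1/3)[ln|x-5| - ln|x-2|] + C

Answer: (1/3)·ln|(x-5)/(x-2)| + C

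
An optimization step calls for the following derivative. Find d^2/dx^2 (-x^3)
Apply power rule 2 times:
d^1: -3x^2
d^2: -6x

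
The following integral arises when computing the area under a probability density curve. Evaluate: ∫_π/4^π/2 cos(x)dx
Antiderivative: sin(x)
Evaluate at bounds: [sin(1·π/2)/1] - [sin(1·π/4)/1]
=((1) - (√2/2))/1=1 - √2/2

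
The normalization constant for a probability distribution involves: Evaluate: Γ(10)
Γ(n) = (n-1)! for positive integers
Γ(10) = 9! = 362880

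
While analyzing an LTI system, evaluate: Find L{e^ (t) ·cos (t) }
First shifting: L{e^(at)f(t)} = F(s-a)
L{cos(t)} = s/(s² + 1)
Shift: (s-1)/((s-1)² + 1)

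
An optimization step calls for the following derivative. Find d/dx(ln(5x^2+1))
Chain rule: d/dx[ln(u)] = u'/u where u = 5x^2 + 1
u' = 10x

Answer: (10x)/(5x^2 + 1)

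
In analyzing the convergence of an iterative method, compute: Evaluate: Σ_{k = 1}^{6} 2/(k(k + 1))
Partial fractions: 2/(k(k + 1)) = 2/k - 2/(k + 1)
Telescoping sum: 2(1 - 1/7) = 2·6/7

Answer: 12/7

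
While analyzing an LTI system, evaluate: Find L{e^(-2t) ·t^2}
First shifting: L{e^(at)f(t)}=F(s-a)
L{t^2}=2/s^3
Shift s → s+2: 2/(s+2)^3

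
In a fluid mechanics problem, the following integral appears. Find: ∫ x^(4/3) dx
Power rule: ∫ x^(4/3) dx=x^(7/3)/(7/3)+C

Answer: (3/7)·x^(7/3)+C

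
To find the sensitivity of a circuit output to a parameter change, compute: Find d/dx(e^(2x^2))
Chain rule: d/dx[e^u] = e^u · u' where u = 2x^2
u' = 4x

Answer: 4x·e^(2x^2)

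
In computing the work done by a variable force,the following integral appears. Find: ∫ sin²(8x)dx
Using identity sin²(u) = (1 - cos(2u))/2:
∫ (1 - cos(16x))/2 dx = x/2 - sin(16x)/32+C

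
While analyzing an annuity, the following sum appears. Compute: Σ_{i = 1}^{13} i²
Using formula: Σ i^2 = n(n+1)(2n+1)/6 = 13·14·27/6 = 819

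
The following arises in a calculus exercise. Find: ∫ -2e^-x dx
Since d/dx[e^-x] = - e^-x, we get 2e^-x + C

Answer: 2e^-x + C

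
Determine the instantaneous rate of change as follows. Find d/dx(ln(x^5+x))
Chain rule: d/dx[ln(u)] = u'/u where u = x^5+x
u' = 5x^4+1

Answer: (5x^4+1)/(x^5+x)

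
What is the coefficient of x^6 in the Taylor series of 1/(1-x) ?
1/(1-x) = Σ x^n for |x|<1
All coefficients are 1

Answer: 1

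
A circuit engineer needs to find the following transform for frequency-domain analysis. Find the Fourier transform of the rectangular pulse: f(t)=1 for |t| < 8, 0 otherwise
F(omega)=integral from -8 to 8 of e^(-j*omega*t) dt
=2*sin(8*omega)/omega=16*sinc(8*omega/pi)

Answer: 2*sin(8*omega)/omega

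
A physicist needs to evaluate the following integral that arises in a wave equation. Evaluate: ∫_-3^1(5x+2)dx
Step 1: Find antiderivative F(x) = (5/2)x^2 + 2x
Step 2: F(1) - F(-3) = 9/2 - (33/2) = -12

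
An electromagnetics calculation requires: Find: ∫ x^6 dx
Using power rule: ∫ x^6 dx=1/7 x^7+C=(1/7)x^7+C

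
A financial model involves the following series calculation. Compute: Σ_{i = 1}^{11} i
Using formula: Σ i^1 = n(n+1)/2 = 11·12/2 = 66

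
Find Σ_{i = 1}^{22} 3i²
=3·n(n+1)(2n+1)/6=3·22·23·45/6=11385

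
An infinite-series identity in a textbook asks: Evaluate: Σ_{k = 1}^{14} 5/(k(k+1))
Partial fractions: 5/(k(k + 1)) = 5/k - 5/(k + 1)
Telescoping sum: 5(1 - 1/15) = 5·14/15

Answer: 14/3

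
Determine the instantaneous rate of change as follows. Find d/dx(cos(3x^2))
Chain rule: d/dx[cos(u)]=-sin(u)·u' where u=3x^2
u'=6x

Answer: -6x·sin(3x^2)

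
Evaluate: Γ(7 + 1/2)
Γ(n + 1/2) = (2n)!√π/(4^n·n!)
= 87178291200√π/(16384·5040) = (135135/128)·√π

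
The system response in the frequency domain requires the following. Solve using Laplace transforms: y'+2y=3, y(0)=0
Take L of both sides: sY(s) - 0 + 2Y(s)=3/s
Y(s)(s + 2)=3/s + 0
Y(s)=3/(s(s + 2)) + 0/(s + 2)
Partial fractions: 3/(s(s + 2))=(3/2)/s - (3/2)/(s + 2)
So Y(s)=(3/2)/s - (3/2)/(s + 2)
Inverse transform (L^(-1){1/s}=1, L^(-1){1/(s + 2)}=e^(-2t)):

Answer: y(t)=3/2 - (3/2)·e^(-2t)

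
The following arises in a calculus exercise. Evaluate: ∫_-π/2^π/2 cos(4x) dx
Antiderivative: sin(4x)/4
Evaluate at bounds: [sin(4·π/2)/4] - [sin(4·-π/2)/4]
=((0) - (0))/4=0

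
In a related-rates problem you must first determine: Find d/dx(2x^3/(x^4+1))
Quotient rule: (f/g)'=(f'g - fg')/g²
f=2x^3, f'=6x^2
g=x^4 + 1, g'=4x^3

Answer: (6x^2·(x^4 + 1) - 8x^6)/(x^4 + 1)²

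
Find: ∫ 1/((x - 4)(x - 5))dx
Partial fractions: 1/((x-4)(x-5)) = A/(x-4) + B/(x-5)
A = -1, B = 1
∫ [-1· 1/(x-4) + 1· 1/(x-5)] dx
= (1)[ln|x-5| - ln|x-4|] + C

Answer: ln|(x-5)/(x-4)| + C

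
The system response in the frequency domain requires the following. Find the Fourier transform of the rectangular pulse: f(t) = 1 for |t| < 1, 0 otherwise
F(omega)=integral from -1 to 1 of e^(-j*omega*t) dt
=2*sin(1*omega)/omega=2*sinc(1*omega/pi)

Answer: 2*sin(1*omega)/omega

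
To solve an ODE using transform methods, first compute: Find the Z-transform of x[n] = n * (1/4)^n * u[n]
Using the property Z{n*a^n*u[n]}=az/(z-a)^2
With a=1/4: X(z)=(1/4)z/(z - 1/4)^2, |z| > 1/4

Answer: (1/4)z/(z - 1/4)^2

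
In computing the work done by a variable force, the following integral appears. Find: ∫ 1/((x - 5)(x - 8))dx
Partial fractions: 1/((x-5)(x-8))=A/(x-5)+B/(x-8)
A=-1/3, B=1/3
∫ [-1/3· 1/(x-5)+1/3· 1/(x-8)] dx
=(1/3)[ln|x-8| - ln|x-5|]+C

Answer: (1/3)·ln|(x-8)/(x-5)|+C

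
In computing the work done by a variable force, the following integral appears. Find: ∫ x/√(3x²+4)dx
Let u=3x²+4, du=6x dx
∫ (1/6)·u^(-1/2) du=√u/3+C

Answer: √(3x²+4)/3+C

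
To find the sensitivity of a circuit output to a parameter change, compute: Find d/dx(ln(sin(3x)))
Chain rule: d/dx[ln(u)] = u'/u where u = sin(3x)
u' = 3cos(3x)

Answer: (3cos(3x))/(sin(3x))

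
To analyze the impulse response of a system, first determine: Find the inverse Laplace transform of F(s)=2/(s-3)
L^(-1){2/(s-a)}=c·e^(at)
Here a=3, c=2

Answer: 2e^(3t)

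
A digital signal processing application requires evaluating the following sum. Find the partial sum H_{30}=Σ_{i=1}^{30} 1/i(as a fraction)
H_30 = 1+1/2+1/3+...+1/30
= 9304682830147/2329089562800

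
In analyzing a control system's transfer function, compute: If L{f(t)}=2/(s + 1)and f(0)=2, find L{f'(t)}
L{f'(t)}=s·F(s) - f(0)=2s/(s + 1) - 2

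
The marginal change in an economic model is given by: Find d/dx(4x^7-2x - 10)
Power rule: d/dx(ax^n)=n·a·x^(n-1)
Term by term: 28·x^6-2

Answer: 28x^6-2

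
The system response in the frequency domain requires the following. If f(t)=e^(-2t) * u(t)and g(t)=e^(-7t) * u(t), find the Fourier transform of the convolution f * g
By the convolution theorem: F{f * g} = F(omega) * G(omega)
F(omega) = 1/(2 + j * omega), G(omega) = 1/(7 + j * omega)
F{f * g} = 1/((2 + j * omega)(7 + j * omega))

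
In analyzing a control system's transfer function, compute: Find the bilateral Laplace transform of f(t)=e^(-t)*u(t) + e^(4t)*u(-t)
For e^(-t) * u(t): L = 1/(s + 1), Re(s) > -1
For e^(4t) * u(-t): L = -1/(s-4), Re(s) < 4
Combined: F(s) = 1/(s + 1) - 1/(s-4), -1 < Re(s) < 4

Answer: 1/(s + 1) - 1/(s-4), ROC: -1 < Re(s) < 4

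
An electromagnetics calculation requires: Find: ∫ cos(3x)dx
Using substitution u = 3x: ∫ cos(u) du/3 = sin(u)/3 + C

Answer: (1/3)sin(3x) + C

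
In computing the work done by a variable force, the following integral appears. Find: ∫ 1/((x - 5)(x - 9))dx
Partial fractions: 1/((x-5)(x-9)) = A/(x-5)+B/(x-9)
A = -1/4, B = 1/4
∫ [-1/4· 1/(x-5)+1/4· 1/(x-9)] dx
= (1/4)[ln|x-9| - ln|x-5|]+C

Answer: (1/4)·ln|(x-9)/(x-5)|+C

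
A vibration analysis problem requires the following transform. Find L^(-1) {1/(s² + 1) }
L^(-1){w/(s² + w²)}=sin(wt)
Here w=1

Answer: sin(t)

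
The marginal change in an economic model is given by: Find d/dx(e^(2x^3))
Chain rule: d/dx[e^u] = e^u · u' where u = 2x^3
u' = 6x^2

Answer: 6x^2·e^(2x^3)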